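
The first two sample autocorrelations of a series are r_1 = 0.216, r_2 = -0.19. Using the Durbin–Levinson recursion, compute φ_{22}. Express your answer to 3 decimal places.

-0.248

φ_{22} = (r_2 − r_1²) / (1 − r_1²)
r_1² = (0.216)² = 0.046656
Numerator = -0.19 − 0.0467 = -0.2367; denominator = 1 − 0.0467 = 0.9533
φ_{22} = -0.2367 / 0.9533 = -0.248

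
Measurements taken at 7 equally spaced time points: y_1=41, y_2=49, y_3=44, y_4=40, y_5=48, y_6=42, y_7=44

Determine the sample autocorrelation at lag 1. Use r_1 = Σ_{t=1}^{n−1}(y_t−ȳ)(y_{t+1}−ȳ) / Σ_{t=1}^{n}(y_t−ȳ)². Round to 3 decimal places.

-0.557

Mean ȳ = (41 + 49 + 44 + 40 + 48 + 42 + 44)/7 = 44.0000
Σ(y_t−ȳ)(y_{t+1}−ȳ) = (-15.0000) + (0.0000) + (0.0000) + (-16.0000) + (-8.0000) + (0.0000) = -39.0000
Denominator Σ(y_t−ȳ)² = 70.0000
r_1 = -39.0000 / 70.0000 = -0.557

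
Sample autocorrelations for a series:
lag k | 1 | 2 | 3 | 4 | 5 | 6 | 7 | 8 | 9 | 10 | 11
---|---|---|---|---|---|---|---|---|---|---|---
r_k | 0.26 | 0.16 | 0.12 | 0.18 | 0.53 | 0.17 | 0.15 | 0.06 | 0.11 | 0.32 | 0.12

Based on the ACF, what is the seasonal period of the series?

5

The largest autocorrelation is r_5 = 0.53, with a weaker echo at lag 10 (0.32); the remaining lags stay at or below 0.26. The elevated value at lag 1 (0.26), dropping to 0.16 at lag 2, reflects decaying short-term dependence rather than seasonality.
The dominant spike at lag 5 indicates a seasonal period of 5.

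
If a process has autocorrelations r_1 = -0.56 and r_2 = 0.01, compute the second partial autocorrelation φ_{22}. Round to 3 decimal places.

φ_{22} = (r_2 − r_1²) / (1 − r_1²)
r_1² = (-0.56)² = 0.3136
Numerator = 0.01 − 0.3136 = -0.3036; denominator = 1 − 0.3136 = 0.6864
φ_{22} = -0.3036 / 0.6864 = -0.442

-0.442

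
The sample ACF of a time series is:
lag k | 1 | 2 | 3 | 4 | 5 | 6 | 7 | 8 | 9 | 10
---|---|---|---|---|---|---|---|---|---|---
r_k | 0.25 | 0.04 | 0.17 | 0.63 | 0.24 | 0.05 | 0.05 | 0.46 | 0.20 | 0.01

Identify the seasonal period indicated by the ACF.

4

The largest autocorrelation is r_4 = 0.63, with a weaker echo at lag 8 (0.46); the remaining lags stay at or below 0.25. The elevated value at lag 1 (0.25), dropping to 0.04 at lag 2, reflects decaying short-term dependence rather than seasonality.
The dominant spike at lag 4 indicates a seasonal period of 4.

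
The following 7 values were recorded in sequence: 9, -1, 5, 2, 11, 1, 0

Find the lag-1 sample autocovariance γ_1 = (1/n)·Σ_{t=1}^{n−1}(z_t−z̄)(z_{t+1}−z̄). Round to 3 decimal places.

-7.901

Mean z̄ = (9 − 1 + 5 + 2 + 11 + 1 + 0)/7 = 3.8571
Σ_{t=1}^{6}(z_t−z̄)(z_{t+1}−z̄) = -55.3061
γ_1 = -55.3061 / 7 = -7.901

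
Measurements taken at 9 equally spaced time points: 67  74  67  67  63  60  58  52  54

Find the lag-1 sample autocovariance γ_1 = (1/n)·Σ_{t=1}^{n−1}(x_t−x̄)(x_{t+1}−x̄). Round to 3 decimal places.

30.299

Mean x̄ = (67 + 74 + 67 + 67 + 63 + 60 + 58 + 52 + 54)/9 = 62.4444
Σ_{t=1}^{8}(x_t−x̄)(x_{t+1}−x̄) = 272.6914
γ_1 = 272.6914 / 9 = 30.299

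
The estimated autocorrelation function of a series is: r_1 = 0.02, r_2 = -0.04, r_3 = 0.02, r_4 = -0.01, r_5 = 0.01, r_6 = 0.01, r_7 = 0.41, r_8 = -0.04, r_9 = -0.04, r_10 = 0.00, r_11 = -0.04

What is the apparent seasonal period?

The largest autocorrelation is r_7 = 0.41; the remaining lags stay at or below 0.02.
The dominant spike at lag 7 indicates a seasonal period of 7.

7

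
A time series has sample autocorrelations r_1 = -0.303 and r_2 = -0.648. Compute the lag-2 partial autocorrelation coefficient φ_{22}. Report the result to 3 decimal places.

φ_{22} = (r_2 − r_1²) / (1 − r_1²)
r_1² = (-0.303)² = 0.091809
Numerator = -0.648 − 0.0918 = -0.7398; denominator = 1 − 0.0918 = 0.9082
φ_{22} = -0.7398 / 0.9082 = -0.815

-0.815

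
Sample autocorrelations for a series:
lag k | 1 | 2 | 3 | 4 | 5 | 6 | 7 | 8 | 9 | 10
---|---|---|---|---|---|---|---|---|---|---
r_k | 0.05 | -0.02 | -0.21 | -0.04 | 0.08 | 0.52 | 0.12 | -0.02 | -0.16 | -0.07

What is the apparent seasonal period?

6

The largest autocorrelation is r_6 = 0.52; the remaining lags stay at or below 0.12.
The dominant spike at lag 6 indicates a seasonal period of 6.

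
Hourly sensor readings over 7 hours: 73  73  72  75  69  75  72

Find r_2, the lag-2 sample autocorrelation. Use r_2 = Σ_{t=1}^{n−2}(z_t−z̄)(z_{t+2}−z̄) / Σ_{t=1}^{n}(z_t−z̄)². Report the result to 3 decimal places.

Mean z̄ = (73 + 73 + 72 + 75 + 69 + 75 + 72)/7 = 72.7143
Deviations from mean: 0.2857, 0.2857, -0.7143, 2.2857, -3.7143, 2.2857, -0.7143
Numerator Σ_{t=1}^{5}(z_t−z̄)(z_{t+2}−z̄) = 10.9796
Denominator Σ(z_t−z̄)² = 25.4286
r_2 = 10.9796 / 25.4286 = 0.432

0.432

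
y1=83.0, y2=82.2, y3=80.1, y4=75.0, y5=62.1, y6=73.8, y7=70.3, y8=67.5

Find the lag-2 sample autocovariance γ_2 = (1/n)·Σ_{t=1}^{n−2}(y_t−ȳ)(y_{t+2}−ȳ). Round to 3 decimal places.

4.596

Mean ȳ = (83.0 + 82.2 + 80.1 + 75.0 + 62.1 + 73.8 + 70.3 + 67.5)/8 = 74.2500
Σ_{t=1}^{6}(y_t−ȳ)(y_{t+2}−ȳ) = 36.7650
γ_2 = 36.7650 / 8 = 4.596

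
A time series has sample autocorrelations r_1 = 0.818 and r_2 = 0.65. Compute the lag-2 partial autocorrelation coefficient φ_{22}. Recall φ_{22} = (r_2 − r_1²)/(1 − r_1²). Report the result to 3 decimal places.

φ_{22} = (r_2 − r_1²) / (1 − r_1²)
r_1² = (0.818)² = 0.669124
Numerator = 0.65 − 0.6691 = -0.0191; denominator = 1 − 0.6691 = 0.3309
φ_{22} = -0.0191 / 0.3309 = -0.058

-0.058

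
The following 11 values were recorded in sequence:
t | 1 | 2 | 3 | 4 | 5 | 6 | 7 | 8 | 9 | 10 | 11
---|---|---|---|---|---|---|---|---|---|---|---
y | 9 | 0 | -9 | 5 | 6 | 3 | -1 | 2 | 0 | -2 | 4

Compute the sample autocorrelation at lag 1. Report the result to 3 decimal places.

-0.080

Mean ȳ = (9 + 0 − 9 + 5 + 6 + 3 − 1 + 2 + 0 − 2 + 4)/11 = 1.5455
Numerator Σ_{t=1}^{10}(y_t−ȳ)(y_{t+1}−ȳ) = -18.5702
Denominator Σ(y_t−ȳ)² = 230.7273
r_1 = -18.5702 / 230.7273 = -0.080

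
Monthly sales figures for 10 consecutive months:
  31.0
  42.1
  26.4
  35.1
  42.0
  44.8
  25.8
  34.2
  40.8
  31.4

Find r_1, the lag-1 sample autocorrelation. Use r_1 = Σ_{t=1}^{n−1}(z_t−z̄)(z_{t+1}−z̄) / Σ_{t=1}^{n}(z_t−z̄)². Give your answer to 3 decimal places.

-0.321

Mean z̄ = (31.0 + 42.1 + 26.4 + 35.1 + 42.0 + 44.8 + 25.8 + 34.2 + 40.8 + 31.4)/10 = 35.3600
Numerator Σ_{t=1}^{9}(z_t−z̄)(z_{t+1}−z̄) = -133.5016
Denominator Σ(z_t−z̄)² = 416.0040
r_1 = -133.5016 / 416.0040 = -0.321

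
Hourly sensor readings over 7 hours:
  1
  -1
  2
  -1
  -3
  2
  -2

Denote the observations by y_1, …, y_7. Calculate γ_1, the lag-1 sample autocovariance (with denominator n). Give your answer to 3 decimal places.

Mean ȳ = (1 − 1 + 2 − 1 − 3 + 2 − 2)/7 = -0.2857
Σ_{t=1}^{6}(y_t−ȳ)(y_{t+1}−ȳ) = -12.3673
γ_1 = -12.3673 / 7 = -1.767

-1.767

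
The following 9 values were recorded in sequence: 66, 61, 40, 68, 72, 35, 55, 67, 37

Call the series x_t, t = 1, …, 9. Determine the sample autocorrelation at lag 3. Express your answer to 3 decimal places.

Mean x̄ = (66 + 61 + 40 + 68 + 72 + 35 + 55 + 67 + 37)/9 = 55.6667
Numerator Σ_{t=1}^{6}(x_t−x̄)(x_{t+3}−x̄) = 1101.0000
Denominator Σ(x_t−x̄)² = 1704.0000
r_3 = 1101.0000 / 1704.0000 = 0.646

0.646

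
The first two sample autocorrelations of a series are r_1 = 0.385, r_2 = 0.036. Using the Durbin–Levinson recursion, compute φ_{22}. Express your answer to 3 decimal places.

φ_{22} = (r_2 − r_1²) / (1 − r_1²)
r_1² = (0.385)² = 0.148225
Numerator = 0.036 − 0.1482 = -0.1122; denominator = 1 − 0.1482 = 0.8518
φ_{22} = -0.1122 / 0.8518 = -0.132

-0.132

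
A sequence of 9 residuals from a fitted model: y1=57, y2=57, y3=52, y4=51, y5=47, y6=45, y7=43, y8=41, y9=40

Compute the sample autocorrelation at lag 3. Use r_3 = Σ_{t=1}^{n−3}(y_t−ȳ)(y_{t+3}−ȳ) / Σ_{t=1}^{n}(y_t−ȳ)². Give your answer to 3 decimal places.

Mean ȳ = (57 + 57 + 52 + 51 + 47 + 45 + 43 + 41 + 40)/9 = 48.1111
Σ(y_t−ȳ)(y_{t+3}−ȳ) = (25.6790) + (-9.8765) + (-12.0988) + (-14.7654) + (7.9012) + (25.2346) = 22.0741
Denominator Σ(y_t−ȳ)² = 334.8889
r_3 = 22.0741 / 334.8889 = 0.066

0.066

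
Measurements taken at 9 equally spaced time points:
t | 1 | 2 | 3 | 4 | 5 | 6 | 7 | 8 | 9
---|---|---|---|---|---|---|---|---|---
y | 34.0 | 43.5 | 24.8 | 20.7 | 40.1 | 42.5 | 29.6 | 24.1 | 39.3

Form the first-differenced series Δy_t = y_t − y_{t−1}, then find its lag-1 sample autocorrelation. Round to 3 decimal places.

-0.131

First differences Δy: 9.5, -18.7, -4.1, 19.4, 2.4, -12.9, -5.5, 15.2
Mean of differences = 0.6625
Numerator Σ(Δy_t−Δȳ)(Δy_{t+1}−Δȳ) = -165.1564
Denominator Σ(Δy_t−Δȳ)² = 1263.0588
r_1(Δy) = -165.1564 / 1263.0588 = -0.131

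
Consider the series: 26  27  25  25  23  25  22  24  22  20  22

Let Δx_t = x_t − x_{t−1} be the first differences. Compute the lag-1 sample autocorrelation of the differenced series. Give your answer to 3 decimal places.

-0.686

First differences Δx: 1, -2, 0, -2, 2, -3, 2, -2, -2, 2
Mean of differences = -0.4000
Numerator Σ(Δx_t−Δx̄)(Δx_{t+1}−Δx̄) = -24.9600
Denominator Σ(Δx_t−Δx̄)² = 36.4000
r_1(Δx) = -24.9600 / 36.4000 = -0.686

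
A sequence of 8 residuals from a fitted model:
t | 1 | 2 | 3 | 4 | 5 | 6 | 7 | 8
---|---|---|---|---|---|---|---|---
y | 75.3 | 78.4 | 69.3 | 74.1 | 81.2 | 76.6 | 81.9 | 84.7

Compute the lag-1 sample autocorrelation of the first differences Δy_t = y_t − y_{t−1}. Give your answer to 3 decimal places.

-0.411

First differences Δy: 3.1, -9.1, 4.8, 7.1, -4.6, 5.3, 2.8
Mean of differences = 1.3429
Numerator Σ(Δy_t−Δȳ)(Δy_{t+1}−Δȳ) = -86.5133
Denominator Σ(Δy_t−Δȳ)² = 210.3371
r_1(Δy) = -86.5133 / 210.3371 = -0.411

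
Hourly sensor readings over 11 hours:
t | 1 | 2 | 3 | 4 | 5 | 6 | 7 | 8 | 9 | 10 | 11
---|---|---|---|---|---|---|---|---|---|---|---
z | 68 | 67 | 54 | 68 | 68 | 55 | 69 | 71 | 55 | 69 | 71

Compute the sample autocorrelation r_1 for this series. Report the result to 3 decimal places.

-0.355

Mean z̄ = (68 + 67 + 54 + 68 + 68 + 55 + 69 + 71 + 55 + 69 + 71)/11 = 65.0000
Numerator Σ_{t=1}^{10}(z_t−z̄)(z_{t+1}−z̄) = -162.0000
Denominator Σ(z_t−z̄)² = 456.0000
r_1 = -162.0000 / 456.0000 = -0.355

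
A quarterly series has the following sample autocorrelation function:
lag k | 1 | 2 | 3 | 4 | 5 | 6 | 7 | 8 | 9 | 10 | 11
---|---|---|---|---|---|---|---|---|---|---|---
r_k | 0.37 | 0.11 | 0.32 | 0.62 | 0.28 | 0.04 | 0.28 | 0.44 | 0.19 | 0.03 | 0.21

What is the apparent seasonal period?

The largest autocorrelation is r_4 = 0.62, with a weaker echo at lag 8 (0.44); the remaining lags stay at or below 0.37. The elevated value at lag 1 (0.37), dropping to 0.11 at lag 2, reflects decaying short-term dependence rather than seasonality.
The dominant spike at lag 4 indicates a seasonal period of 4.

4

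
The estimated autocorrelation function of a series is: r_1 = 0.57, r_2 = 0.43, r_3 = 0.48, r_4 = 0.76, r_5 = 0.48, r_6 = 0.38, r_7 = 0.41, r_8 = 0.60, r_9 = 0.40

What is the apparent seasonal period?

The largest autocorrelation is r_4 = 0.76, with a weaker echo at lag 8 (0.60); the remaining lags stay at or below 0.57. The elevated value at lag 1 (0.57), dropping to 0.43 at lag 2, reflects decaying short-term dependence rather than seasonality.
The dominant spike at lag 4 indicates a seasonal period of 4.

4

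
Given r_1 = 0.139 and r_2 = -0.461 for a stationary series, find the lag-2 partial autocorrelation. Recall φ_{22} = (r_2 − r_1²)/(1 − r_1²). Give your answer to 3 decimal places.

φ_{22} = (r_2 − r_1²) / (1 − r_1²)
r_1² = (0.139)² = 0.019321
Numerator = -0.461 − 0.0193 = -0.4803; denominator = 1 − 0.0193 = 0.9807
φ_{22} = -0.4803 / 0.9807 = -0.490

-0.490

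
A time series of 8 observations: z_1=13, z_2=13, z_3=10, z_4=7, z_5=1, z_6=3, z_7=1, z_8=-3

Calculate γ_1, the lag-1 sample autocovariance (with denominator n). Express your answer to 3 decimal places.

Mean z̄ = (13 + 13 + 10 + 7 + 1 + 3 + 1 − 3)/8 = 5.6250
Deviations: 7.3750, 7.3750, 4.3750, 1.3750, -4.6250, -2.6250, -4.6250, -8.6250
Σ_{t=1}^{7}(z_t−z̄)(z_{t+1}−z̄) = 150.4844
γ_1 = 150.4844 / 8 = 18.811

18.811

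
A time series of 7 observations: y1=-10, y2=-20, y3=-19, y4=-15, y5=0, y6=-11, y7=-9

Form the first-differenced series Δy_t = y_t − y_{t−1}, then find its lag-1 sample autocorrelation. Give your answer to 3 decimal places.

-0.288

First differences Δy: -10, 1, 4, 15, -11, 2
Mean of differences = 0.1667
Numerator Σ(Δy_t−Δȳ)(Δy_{t+1}−Δȳ) = -134.5278
Denominator Σ(Δy_t−Δȳ)² = 466.8333
r_1(Δy) = -134.5278 / 466.8333 = -0.288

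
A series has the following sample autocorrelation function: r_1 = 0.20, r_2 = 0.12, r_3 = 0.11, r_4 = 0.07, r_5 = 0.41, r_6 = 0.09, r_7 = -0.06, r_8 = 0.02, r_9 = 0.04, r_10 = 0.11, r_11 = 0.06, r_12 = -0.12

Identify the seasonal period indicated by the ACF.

5

The largest autocorrelation is r_5 = 0.41; the remaining lags stay at or below 0.20. The elevated value at lag 1 (0.20), dropping to 0.12 at lag 2, reflects decaying short-term dependence rather than seasonality.
The dominant spike at lag 5 indicates a seasonal period of 5.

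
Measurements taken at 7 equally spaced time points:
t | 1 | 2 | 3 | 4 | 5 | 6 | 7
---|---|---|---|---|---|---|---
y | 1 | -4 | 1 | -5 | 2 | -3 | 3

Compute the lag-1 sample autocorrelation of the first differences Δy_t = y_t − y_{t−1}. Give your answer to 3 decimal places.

First differences Δy: -5, 5, -6, 7, -5, 6
Mean of differences = 0.3333
Numerator Σ(Δy_t−Δȳ)(Δy_{t+1}−Δȳ) = -162.4444
Denominator Σ(Δy_t−Δȳ)² = 195.3333
r_1(Δy) = -162.4444 / 195.3333 = -0.832

-0.832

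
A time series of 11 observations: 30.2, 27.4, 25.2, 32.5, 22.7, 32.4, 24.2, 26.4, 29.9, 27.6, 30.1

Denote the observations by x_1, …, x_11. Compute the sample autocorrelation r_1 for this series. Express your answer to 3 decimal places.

-0.703

Mean x̄ = (30.2 + 27.4 + 25.2 + 32.5 + 22.7 + 32.4 + 24.2 + 26.4 + 29.9 + 27.6 + 30.1)/11 = 28.0545
Numerator Σ_{t=1}^{10}(x_t−x̄)(x_{t+1}−x̄) = -74.4912
Denominator Σ(x_t−x̄)² = 105.8873
r_1 = -74.4912 / 105.8873 = -0.703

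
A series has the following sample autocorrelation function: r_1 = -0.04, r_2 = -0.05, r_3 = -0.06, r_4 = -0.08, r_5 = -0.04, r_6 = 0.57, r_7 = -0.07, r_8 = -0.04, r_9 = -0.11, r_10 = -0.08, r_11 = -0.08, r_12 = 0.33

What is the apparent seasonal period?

6

The largest autocorrelation is r_6 = 0.57, with a weaker echo at lag 12 (0.33); the remaining lags stay at or below -0.04.
The dominant spike at lag 6 indicates a seasonal period of 6.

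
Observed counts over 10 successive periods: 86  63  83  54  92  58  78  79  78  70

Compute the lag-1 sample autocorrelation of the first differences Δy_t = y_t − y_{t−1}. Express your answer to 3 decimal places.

First differences Δy: -23, 20, -29, 38, -34, 20, 1, -1, -8
Mean of differences = -1.7778
Numerator Σ(Δy_t−Δȳ)(Δy_{t+1}−Δȳ) = -4063.4938
Denominator Σ(Δy_t−Δȳ)² = 4807.5556
r_1(Δy) = -4063.4938 / 4807.5556 = -0.845

-0.845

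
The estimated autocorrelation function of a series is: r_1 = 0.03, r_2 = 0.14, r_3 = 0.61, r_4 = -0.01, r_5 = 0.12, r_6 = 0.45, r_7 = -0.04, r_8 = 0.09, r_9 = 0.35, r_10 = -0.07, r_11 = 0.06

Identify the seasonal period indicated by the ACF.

The largest autocorrelation is r_3 = 0.61, with weaker echoes at lags 6 (0.45) and 9 (0.35); the remaining lags stay at or below 0.14.
The dominant spike at lag 3 indicates a seasonal period of 3.

3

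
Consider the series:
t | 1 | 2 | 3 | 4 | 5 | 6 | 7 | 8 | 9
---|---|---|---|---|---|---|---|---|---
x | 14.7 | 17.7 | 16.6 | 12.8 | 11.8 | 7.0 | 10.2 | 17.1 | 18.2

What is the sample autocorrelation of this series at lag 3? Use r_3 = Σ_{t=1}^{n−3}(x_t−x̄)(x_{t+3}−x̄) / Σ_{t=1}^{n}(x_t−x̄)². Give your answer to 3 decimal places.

Mean x̄ = (14.7 + 17.7 + 16.6 + 12.8 + 11.8 + 7.0 + 10.2 + 17.1 + 18.2)/9 = 14.0111
Σ(x_t−x̄)(x_{t+3}−x̄) = (-0.8343) + (-8.1565) + (-18.1510) + (4.6157) + (-6.8299) + (-29.3688) = -58.7248
Denominator Σ(x_t−x̄)² = 117.9089
r_3 = -58.7248 / 117.9089 = -0.498

-0.498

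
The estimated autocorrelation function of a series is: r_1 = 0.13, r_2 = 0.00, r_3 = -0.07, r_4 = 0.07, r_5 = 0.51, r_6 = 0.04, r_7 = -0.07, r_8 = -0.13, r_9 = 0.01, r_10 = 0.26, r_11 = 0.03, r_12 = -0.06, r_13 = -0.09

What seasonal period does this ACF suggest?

5

The largest autocorrelation is r_5 = 0.51, with a weaker echo at lag 10 (0.26); the remaining lags stay at or below 0.13.
The dominant spike at lag 5 indicates a seasonal period of 5.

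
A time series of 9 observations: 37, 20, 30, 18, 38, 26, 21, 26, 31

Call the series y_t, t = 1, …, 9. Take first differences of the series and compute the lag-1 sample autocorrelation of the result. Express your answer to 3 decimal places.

-0.615

First differences Δy: -17, 10, -12, 20, -12, -5, 5, 5
Mean of differences = -0.7500
Numerator Σ(Δy_t−Δȳ)(Δy_{t+1}−Δȳ) = -706.0625
Denominator Σ(Δy_t−Δȳ)² = 1147.5000
r_1(Δy) = -706.0625 / 1147.5000 = -0.615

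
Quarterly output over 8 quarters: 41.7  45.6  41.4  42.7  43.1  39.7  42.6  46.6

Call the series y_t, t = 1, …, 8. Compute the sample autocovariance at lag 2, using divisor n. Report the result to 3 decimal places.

Mean ȳ = (41.7 + 45.6 + 41.4 + 42.7 + 43.1 + 39.7 + 42.6 + 46.6)/8 = 42.9250
Σ_{t=1}^{6}(y_t−ȳ)(y_{t+2}−ȳ) = -10.1838
γ_2 = -10.1838 / 8 = -1.273

-1.273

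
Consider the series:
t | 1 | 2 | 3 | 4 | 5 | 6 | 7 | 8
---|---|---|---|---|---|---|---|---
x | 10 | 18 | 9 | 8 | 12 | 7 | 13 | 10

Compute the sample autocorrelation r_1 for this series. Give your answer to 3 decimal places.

-0.376

Mean x̄ = (10 + 18 + 9 + 8 + 12 + 7 + 13 + 10)/8 = 10.8750
Deviations from mean: -0.8750, 7.1250, -1.8750, -2.8750, 1.1250, -3.8750, 2.1250, -0.8750
Numerator Σ_{t=1}^{7}(x_t−x̄)(x_{t+1}−x̄) = -31.8906
Denominator Σ(x_t−x̄)² = 84.8750
r_1 = -31.8906 / 84.8750 = -0.376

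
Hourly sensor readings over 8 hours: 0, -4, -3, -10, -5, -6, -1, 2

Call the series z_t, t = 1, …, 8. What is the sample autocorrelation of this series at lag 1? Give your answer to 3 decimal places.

Mean z̄ = (0 − 4 − 3 − 10 − 5 − 6 − 1 + 2)/8 = -3.3750
Σ(z_t−z̄)(z_{t+1}−z̄) = (-2.1094) + (-0.2344) + (-2.4844) + (10.7656) + (4.2656) + (-6.2344) + (12.7656) = 16.7344
Denominator Σ(z_t−z̄)² = 99.8750
r_1 = 16.7344 / 99.8750 = 0.168

0.168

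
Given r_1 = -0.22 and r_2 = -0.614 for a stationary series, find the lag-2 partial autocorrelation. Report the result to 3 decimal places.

φ_{22} = (r_2 − r_1²) / (1 − r_1²)
r_1² = (-0.22)² = 0.0484
Numerator = -0.614 − 0.0484 = -0.6624; denominator = 1 − 0.0484 = 0.9516
φ_{22} = -0.6624 / 0.9516 = -0.696

-0.696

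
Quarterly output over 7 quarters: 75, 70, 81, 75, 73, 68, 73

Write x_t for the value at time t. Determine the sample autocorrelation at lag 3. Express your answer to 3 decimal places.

Mean x̄ = (75 + 70 + 81 + 75 + 73 + 68 + 73)/7 = 73.5714
Deviations from mean: 1.4286, -3.5714, 7.4286, 1.4286, -0.5714, -5.5714, -0.5714
Σ(x_t−x̄)(x_{t+3}−x̄) = (2.0408) + (2.0408) + (-41.3878) + (-0.8163) = -38.1224
Denominator Σ(x_t−x̄)² = 103.7143
r_3 = -38.1224 / 103.7143 = -0.368

-0.368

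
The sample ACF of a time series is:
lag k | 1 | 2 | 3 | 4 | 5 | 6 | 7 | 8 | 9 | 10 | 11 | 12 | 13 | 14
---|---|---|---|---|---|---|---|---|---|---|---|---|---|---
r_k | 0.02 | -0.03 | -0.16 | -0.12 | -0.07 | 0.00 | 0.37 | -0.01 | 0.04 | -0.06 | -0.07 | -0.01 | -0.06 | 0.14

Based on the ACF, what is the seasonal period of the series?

The largest autocorrelation is r_7 = 0.37; the remaining lags stay at or below 0.14.
The dominant spike at lag 7 indicates a seasonal period of 7.

7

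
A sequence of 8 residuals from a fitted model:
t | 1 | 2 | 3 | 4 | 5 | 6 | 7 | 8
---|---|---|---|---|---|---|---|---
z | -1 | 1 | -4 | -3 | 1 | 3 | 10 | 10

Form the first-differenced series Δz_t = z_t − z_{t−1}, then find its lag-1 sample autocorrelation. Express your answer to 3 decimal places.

First differences Δz: 2, -5, 1, 4, 2, 7, 0
Mean of differences = 1.5714
Numerator Σ(Δz_t−Δz̄)(Δz_{t+1}−Δz̄) = -5.6122
Denominator Σ(Δz_t−Δz̄)² = 81.7143
r_1(Δz) = -5.6122 / 81.7143 = -0.069

-0.069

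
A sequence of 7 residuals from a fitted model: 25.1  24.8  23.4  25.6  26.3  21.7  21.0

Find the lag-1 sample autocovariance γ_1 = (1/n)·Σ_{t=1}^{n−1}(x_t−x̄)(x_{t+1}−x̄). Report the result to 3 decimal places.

0.679

Mean x̄ = (25.1 + 24.8 + 23.4 + 25.6 + 26.3 + 21.7 + 21.0)/7 = 23.9857
Σ_{t=1}^{6}(x_t−x̄)(x_{t+1}−x̄) = 4.7555
γ_1 = 4.7555 / 7 = 0.679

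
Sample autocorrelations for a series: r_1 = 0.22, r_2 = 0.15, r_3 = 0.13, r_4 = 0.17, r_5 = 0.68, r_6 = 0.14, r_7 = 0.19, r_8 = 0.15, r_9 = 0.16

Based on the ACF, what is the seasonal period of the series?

The largest autocorrelation is r_5 = 0.68; the remaining lags stay at or below 0.22. The elevated value at lag 1 (0.22), dropping to 0.15 at lag 2, reflects decaying short-term dependence rather than seasonality.
The dominant spike at lag 5 indicates a seasonal period of 5.

5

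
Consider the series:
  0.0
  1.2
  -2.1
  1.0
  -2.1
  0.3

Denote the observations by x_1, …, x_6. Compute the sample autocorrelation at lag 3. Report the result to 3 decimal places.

Mean x̄ = (0.0 + 1.2 − 2.1 + 1.0 − 2.1 + 0.3)/6 = -0.2833
Numerator Σ_{t=1}^{3}(x_t−x̄)(x_{t+3}−x̄) = -3.3908
Denominator Σ(x_t−x̄)² = 10.8683
r_3 = -3.3908 / 10.8683 = -0.312

-0.312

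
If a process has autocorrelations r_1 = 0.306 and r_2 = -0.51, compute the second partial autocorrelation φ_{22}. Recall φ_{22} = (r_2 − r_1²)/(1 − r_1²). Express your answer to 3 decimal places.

-0.666

φ_{22} = (r_2 − r_1²) / (1 − r_1²)
r_1² = (0.306)² = 0.093636
Numerator = -0.51 − 0.0936 = -0.6036; denominator = 1 − 0.0936 = 0.9064
φ_{22} = -0.6036 / 0.9064 = -0.666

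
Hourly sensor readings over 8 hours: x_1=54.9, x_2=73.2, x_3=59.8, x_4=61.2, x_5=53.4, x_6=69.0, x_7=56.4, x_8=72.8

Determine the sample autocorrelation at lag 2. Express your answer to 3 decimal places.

Mean x̄ = (54.9 + 73.2 + 59.8 + 61.2 + 53.4 + 69.0 + 56.4 + 72.8)/8 = 62.5875
Σ(x_t−x̄)(x_{t+2}−x̄) = (21.4289) + (-14.7248) + (25.6102) + (-8.8973) + (56.8477) + (65.4877) = 145.7522
Denominator Σ(x_t−x̄)² = 449.5288
r_2 = 145.7522 / 449.5288 = 0.324

0.324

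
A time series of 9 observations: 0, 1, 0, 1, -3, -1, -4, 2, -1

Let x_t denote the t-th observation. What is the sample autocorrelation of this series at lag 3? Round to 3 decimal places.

Mean x̄ = (0 + 1 + 0 + 1 − 3 − 1 − 4 + 2 − 1)/9 = -0.5556
Σ(x_t−x̄)(x_{t+3}−x̄) = (0.8642) + (-3.8025) + (-0.2469) + (-5.3580) + (-6.2469) + (0.1975) = -14.5926
Denominator Σ(x_t−x̄)² = 30.2222
r_3 = -14.5926 / 30.2222 = -0.483

-0.483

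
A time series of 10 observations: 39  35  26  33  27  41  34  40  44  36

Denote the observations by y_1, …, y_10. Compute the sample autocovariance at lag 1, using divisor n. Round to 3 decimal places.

2.875

Mean ȳ = (39 + 35 + 26 + 33 + 27 + 41 + 34 + 40 + 44 + 36)/10 = 35.5000
Σ_{t=1}^{9}(y_t−ȳ)(y_{t+1}−ȳ) = 28.7500
γ_1 = 28.7500 / 10 = 2.875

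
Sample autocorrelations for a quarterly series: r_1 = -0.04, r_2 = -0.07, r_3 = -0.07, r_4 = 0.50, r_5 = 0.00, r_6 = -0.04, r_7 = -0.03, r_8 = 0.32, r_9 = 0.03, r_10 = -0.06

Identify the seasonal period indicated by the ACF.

The largest autocorrelation is r_4 = 0.50, with a weaker echo at lag 8 (0.32); the remaining lags stay at or below 0.03.
The dominant spike at lag 4 indicates a seasonal period of 4.

4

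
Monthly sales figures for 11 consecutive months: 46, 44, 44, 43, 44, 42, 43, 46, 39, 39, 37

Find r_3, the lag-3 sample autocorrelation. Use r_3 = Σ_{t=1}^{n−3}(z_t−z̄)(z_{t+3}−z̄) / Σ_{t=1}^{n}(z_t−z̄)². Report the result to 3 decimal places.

Mean z̄ = (46 + 44 + 44 + 43 + 44 + 42 + 43 + 46 + 39 + 39 + 37)/11 = 42.4545
Numerator Σ_{t=1}^{8}(z_t−z̄)(z_{t+3}−z̄) = -10.2562
Denominator Σ(z_t−z̄)² = 86.7273
r_3 = -10.2562 / 86.7273 = -0.118

-0.118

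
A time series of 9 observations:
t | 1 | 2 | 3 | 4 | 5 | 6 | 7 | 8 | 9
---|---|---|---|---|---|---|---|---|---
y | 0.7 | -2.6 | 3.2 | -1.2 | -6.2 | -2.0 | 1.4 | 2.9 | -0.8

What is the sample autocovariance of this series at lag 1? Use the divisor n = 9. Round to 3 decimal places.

Mean ȳ = (0.7 − 2.6 + 3.2 − 1.2 − 6.2 − 2.0 + 1.4 + 2.9 − 0.8)/9 = -0.5111
Σ_{t=1}^{8}(y_t−ȳ)(y_{t+1}−ȳ) = 2.2388
γ_1 = 2.2388 / 9 = 0.249

0.249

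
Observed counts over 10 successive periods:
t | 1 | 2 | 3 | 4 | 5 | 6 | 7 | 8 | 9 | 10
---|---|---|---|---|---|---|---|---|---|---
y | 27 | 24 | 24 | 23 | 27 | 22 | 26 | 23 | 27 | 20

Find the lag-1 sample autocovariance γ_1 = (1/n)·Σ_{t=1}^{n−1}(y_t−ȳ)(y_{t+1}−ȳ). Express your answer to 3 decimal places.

Mean ȳ = (27 + 24 + 24 + 23 + 27 + 22 + 26 + 23 + 27 + 20)/10 = 24.3000
Σ_{t=1}^{9}(y_t−ȳ)(y_{t+1}−ȳ) = -31.2900
γ_1 = -31.2900 / 10 = -3.129

-3.129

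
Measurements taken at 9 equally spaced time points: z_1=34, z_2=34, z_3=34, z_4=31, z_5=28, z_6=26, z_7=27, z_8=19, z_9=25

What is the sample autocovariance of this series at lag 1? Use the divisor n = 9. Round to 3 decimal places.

13.951

Mean z̄ = (34 + 34 + 34 + 31 + 28 + 26 + 27 + 19 + 25)/9 = 28.6667
Σ_{t=1}^{8}(z_t−z̄)(z_{t+1}−z̄) = 125.5556
γ_1 = 125.5556 / 9 = 13.951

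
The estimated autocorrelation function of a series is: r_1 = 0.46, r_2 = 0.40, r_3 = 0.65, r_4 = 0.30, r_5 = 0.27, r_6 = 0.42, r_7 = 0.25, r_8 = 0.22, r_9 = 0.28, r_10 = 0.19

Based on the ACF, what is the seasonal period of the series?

3

The largest autocorrelation is r_3 = 0.65; the remaining lags stay at or below 0.46. The elevated value at lag 1 (0.46), dropping to 0.40 at lag 2, reflects decaying short-term dependence rather than seasonality.
The dominant spike at lag 3 indicates a seasonal period of 3.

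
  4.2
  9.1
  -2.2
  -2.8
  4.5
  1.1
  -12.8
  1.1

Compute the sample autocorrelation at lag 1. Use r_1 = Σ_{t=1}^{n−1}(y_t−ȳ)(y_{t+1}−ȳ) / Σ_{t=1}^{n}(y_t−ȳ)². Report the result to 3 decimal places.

-0.036

Mean ȳ = (4.2 + 9.1 − 2.2 − 2.8 + 4.5 + 1.1 − 12.8 + 1.1)/8 = 0.2750
Σ(y_t−ȳ)(y_{t+1}−ȳ) = (34.6381) + (-21.8419) + (7.6106) + (-12.9919) + (3.4856) + (-10.7869) + (-10.7869) = -10.6731
Denominator Σ(y_t−ȳ)² = 299.0350
r_1 = -10.6731 / 299.0350 = -0.036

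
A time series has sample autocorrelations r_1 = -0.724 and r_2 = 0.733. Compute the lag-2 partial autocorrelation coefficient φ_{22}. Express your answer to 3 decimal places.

φ_{22} = (r_2 − r_1²) / (1 − r_1²)
r_1² = (-0.724)² = 0.524176
Numerator = 0.733 − 0.5242 = 0.2088; denominator = 1 − 0.5242 = 0.4758
φ_{22} = 0.2088 / 0.4758 = 0.439

0.439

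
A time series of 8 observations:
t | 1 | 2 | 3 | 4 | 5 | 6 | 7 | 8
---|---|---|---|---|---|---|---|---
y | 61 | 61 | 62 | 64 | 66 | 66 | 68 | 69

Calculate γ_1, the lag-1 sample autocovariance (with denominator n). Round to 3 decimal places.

5.592

Mean ȳ = (61 + 61 + 62 + 64 + 66 + 66 + 68 + 69)/8 = 64.6250
Deviations: -3.6250, -3.6250, -2.6250, -0.6250, 1.3750, 1.3750, 3.3750, 4.3750
Σ_{t=1}^{7}(y_t−ȳ)(y_{t+1}−ȳ) = 44.7344
γ_1 = 44.7344 / 8 = 5.592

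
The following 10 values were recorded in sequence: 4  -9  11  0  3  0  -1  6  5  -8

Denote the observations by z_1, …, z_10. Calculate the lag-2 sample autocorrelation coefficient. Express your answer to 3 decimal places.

Mean z̄ = (4 − 9 + 11 + 0 + 3 + 0 − 1 + 6 + 5 − 8)/10 = 1.1000
Numerator Σ_{t=1}^{8}(z_t−z̄)(z_{t+2}−z̄) = -2.3200
Denominator Σ(z_t−z̄)² = 340.9000
r_2 = -2.3200 / 340.9000 = -0.007

-0.007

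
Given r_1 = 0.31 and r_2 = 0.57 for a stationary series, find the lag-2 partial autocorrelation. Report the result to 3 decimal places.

0.524

φ_{22} = (r_2 − r_1²) / (1 − r_1²)
r_1² = (0.31)² = 0.0961
Numerator = 0.57 − 0.0961 = 0.4739; denominator = 1 − 0.0961 = 0.9039
φ_{22} = 0.4739 / 0.9039 = 0.524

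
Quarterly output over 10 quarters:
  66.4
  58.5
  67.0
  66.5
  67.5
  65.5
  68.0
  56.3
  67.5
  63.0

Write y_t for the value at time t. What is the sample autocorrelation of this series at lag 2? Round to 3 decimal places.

Mean ȳ = (66.4 + 58.5 + 67.0 + 66.5 + 67.5 + 65.5 + 68.0 + 56.3 + 67.5 + 63.0)/10 = 64.6200
Numerator Σ_{t=1}^{8}(y_t−ȳ)(y_{t+2}−ȳ) = 26.8652
Denominator Σ(y_t−ȳ)² = 150.4560
r_2 = 26.8652 / 150.4560 = 0.179

0.179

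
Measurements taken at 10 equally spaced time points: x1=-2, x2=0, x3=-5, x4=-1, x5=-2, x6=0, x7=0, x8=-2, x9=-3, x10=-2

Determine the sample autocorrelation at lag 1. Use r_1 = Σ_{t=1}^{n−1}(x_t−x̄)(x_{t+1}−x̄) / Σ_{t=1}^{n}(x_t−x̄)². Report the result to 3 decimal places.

-0.271

Mean x̄ = (-2 + 0 − 5 − 1 − 2 + 0 + 0 − 2 − 3 − 2)/10 = -1.7000
Numerator Σ_{t=1}^{9}(x_t−x̄)(x_{t+1}−x̄) = -5.9900
Denominator Σ(x_t−x̄)² = 22.1000
r_1 = -5.9900 / 22.1000 = -0.271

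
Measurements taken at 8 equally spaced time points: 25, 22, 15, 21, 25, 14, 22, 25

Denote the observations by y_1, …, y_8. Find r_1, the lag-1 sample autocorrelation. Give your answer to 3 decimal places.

-0.238

Mean ȳ = (25 + 22 + 15 + 21 + 25 + 14 + 22 + 25)/8 = 21.1250
Deviations from mean: 3.8750, 0.8750, -6.1250, -0.1250, 3.8750, -7.1250, 0.8750, 3.8750
Numerator Σ_{t=1}^{7}(y_t−ȳ)(y_{t+1}−ȳ) = -32.1406
Denominator Σ(y_t−ȳ)² = 134.8750
r_1 = -32.1406 / 134.8750 = -0.238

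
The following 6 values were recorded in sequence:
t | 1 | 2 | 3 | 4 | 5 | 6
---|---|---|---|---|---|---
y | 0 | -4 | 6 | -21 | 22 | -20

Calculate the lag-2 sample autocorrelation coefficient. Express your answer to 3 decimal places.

0.435

Mean ȳ = (0 − 4 + 6 − 21 + 22 − 20)/6 = -2.8333
Numerator Σ_{t=1}^{4}(y_t−ȳ)(y_{t+2}−ȳ) = 577.4444
Denominator Σ(y_t−ȳ)² = 1328.8333
r_2 = 577.4444 / 1328.8333 = 0.435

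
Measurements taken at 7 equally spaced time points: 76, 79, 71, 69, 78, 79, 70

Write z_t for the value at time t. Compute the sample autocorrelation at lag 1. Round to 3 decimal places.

Mean z̄ = (76 + 79 + 71 + 69 + 78 + 79 + 70)/7 = 74.5714
Deviations from mean: 1.4286, 4.4286, -3.5714, -5.5714, 3.4286, 4.4286, -4.5714
Numerator Σ_{t=1}^{6}(z_t−z̄)(z_{t+1}−z̄) = -13.7551
Denominator Σ(z_t−z̄)² = 117.7143
r_1 = -13.7551 / 117.7143 = -0.117

-0.117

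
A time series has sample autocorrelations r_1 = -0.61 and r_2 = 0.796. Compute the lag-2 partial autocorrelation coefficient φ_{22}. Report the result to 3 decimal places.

φ_{22} = (r_2 − r_1²) / (1 − r_1²)
r_1² = (-0.61)² = 0.3721
Numerator = 0.796 − 0.3721 = 0.4239; denominator = 1 − 0.3721 = 0.6279
φ_{22} = 0.4239 / 0.6279 = 0.675

0.675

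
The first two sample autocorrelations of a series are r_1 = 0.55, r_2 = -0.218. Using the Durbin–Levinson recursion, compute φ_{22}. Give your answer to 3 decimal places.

φ_{22} = (r_2 − r_1²) / (1 − r_1²)
r_1² = (0.55)² = 0.3025
Numerator = -0.218 − 0.3025 = -0.5205; denominator = 1 − 0.3025 = 0.6975
φ_{22} = -0.5205 / 0.6975 = -0.746

-0.746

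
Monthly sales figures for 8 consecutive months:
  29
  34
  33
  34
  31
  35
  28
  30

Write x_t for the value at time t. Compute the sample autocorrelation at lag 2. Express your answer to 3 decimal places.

Mean x̄ = (29 + 34 + 33 + 34 + 31 + 35 + 28 + 30)/8 = 31.7500
Deviations from mean: -2.7500, 2.2500, 1.2500, 2.2500, -0.7500, 3.2500, -3.7500, -1.7500
Numerator Σ_{t=1}^{6}(x_t−x̄)(x_{t+2}−x̄) = 5.1250
Denominator Σ(x_t−x̄)² = 47.5000
r_2 = 5.1250 / 47.5000 = 0.108

0.108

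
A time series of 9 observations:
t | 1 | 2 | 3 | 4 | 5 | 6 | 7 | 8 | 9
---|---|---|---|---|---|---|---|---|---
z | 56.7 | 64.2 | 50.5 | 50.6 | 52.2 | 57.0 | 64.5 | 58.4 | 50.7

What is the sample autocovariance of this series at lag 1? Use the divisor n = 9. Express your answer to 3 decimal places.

2.528

Mean z̄ = (56.7 + 64.2 + 50.5 + 50.6 + 52.2 + 57.0 + 64.5 + 58.4 + 50.7)/9 = 56.0889
Σ_{t=1}^{8}(z_t−z̄)(z_{t+1}−z̄) = 22.7521
γ_1 = 22.7521 / 9 = 2.528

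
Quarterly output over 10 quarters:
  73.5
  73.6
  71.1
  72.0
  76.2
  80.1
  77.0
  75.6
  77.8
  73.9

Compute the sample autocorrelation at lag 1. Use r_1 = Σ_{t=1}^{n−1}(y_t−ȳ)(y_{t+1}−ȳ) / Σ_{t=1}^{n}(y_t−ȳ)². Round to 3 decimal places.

Mean ȳ = (73.5 + 73.6 + 71.1 + 72.0 + 76.2 + 80.1 + 77.0 + 75.6 + 77.8 + 73.9)/10 = 75.0800
Numerator Σ_{t=1}^{9}(y_t−ȳ)(y_{t+1}−ȳ) = 31.5016
Denominator Σ(y_t−ȳ)² = 69.2160
r_1 = 31.5016 / 69.2160 = 0.455

0.455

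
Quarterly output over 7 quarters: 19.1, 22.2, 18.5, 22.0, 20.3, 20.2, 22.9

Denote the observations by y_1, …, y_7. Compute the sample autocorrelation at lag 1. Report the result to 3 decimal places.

Mean ȳ = (19.1 + 22.2 + 18.5 + 22.0 + 20.3 + 20.2 + 22.9)/7 = 20.7429
Deviations from mean: -1.6429, 1.4571, -2.2429, 1.2571, -0.4429, -0.5429, 2.1571
Numerator Σ_{t=1}^{6}(y_t−ȳ)(y_{t+1}−ȳ) = -9.9690
Denominator Σ(y_t−ȳ)² = 16.5771
r_1 = -9.9690 / 16.5771 = -0.601

-0.601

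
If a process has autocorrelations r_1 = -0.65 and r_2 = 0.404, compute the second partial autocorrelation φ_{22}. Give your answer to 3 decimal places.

φ_{22} = (r_2 − r_1²) / (1 − r_1²)
r_1² = (-0.65)² = 0.4225
Numerator = 0.404 − 0.4225 = -0.0185; denominator = 1 − 0.4225 = 0.5775
φ_{22} = -0.0185 / 0.5775 = -0.032

-0.032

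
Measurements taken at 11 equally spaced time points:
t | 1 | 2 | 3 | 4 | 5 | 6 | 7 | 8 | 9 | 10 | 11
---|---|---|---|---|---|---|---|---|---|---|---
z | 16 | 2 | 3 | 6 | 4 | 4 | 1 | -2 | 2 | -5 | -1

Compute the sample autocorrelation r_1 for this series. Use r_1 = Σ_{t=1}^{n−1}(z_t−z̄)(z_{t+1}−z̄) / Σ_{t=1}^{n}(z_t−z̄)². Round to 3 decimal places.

Mean z̄ = (16 + 2 + 3 + 6 + 4 + 4 + 1 − 2 + 2 − 5 − 1)/11 = 2.7273
Numerator Σ_{t=1}^{10}(z_t−z̄)(z_{t+1}−z̄) = 40.6529
Denominator Σ(z_t−z̄)² = 290.1818
r_1 = 40.6529 / 290.1818 = 0.140

0.140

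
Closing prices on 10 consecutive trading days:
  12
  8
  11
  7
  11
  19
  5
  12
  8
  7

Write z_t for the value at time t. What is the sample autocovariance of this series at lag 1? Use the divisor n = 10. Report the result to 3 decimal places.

Mean z̄ = (12 + 8 + 11 + 7 + 11 + 19 + 5 + 12 + 8 + 7)/10 = 10.0000
Σ_{t=1}^{9}(z_t−z̄)(z_{t+1}−z̄) = -56.0000
γ_1 = -56.0000 / 10 = -5.600

-5.600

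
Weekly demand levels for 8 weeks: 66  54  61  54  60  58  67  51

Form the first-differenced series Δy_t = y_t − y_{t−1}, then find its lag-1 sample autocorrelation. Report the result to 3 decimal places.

-0.555

First differences Δy: -12, 7, -7, 6, -2, 9, -16
Mean of differences = -2.1429
Numerator Σ(Δy_t−Δȳ)(Δy_{t+1}−Δȳ) = -325.7347
Denominator Σ(Δy_t−Δȳ)² = 586.8571
r_1(Δy) = -325.7347 / 586.8571 = -0.555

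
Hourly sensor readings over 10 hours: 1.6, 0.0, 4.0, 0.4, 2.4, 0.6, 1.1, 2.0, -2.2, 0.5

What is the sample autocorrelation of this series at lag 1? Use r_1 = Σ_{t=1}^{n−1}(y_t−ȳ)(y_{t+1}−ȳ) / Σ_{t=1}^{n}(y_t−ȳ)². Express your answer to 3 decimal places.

-0.343

Mean ȳ = (1.6 + 0.0 + 4.0 + 0.4 + 2.4 + 0.6 + 1.1 + 2.0 − 2.2 + 0.5)/10 = 1.0400
Numerator Σ_{t=1}^{9}(y_t−ȳ)(y_{t+1}−ȳ) = -8.3536
Denominator Σ(y_t−ȳ)² = 24.3240
r_1 = -8.3536 / 24.3240 = -0.343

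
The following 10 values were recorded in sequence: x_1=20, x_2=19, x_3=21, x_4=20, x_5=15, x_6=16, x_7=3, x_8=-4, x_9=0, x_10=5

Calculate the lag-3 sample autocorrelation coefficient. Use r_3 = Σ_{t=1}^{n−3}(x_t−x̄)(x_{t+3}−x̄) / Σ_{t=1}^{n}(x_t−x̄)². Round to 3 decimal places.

Mean x̄ = (20 + 19 + 21 + 20 + 15 + 16 + 3 − 4 + 0 + 5)/10 = 11.5000
Σ(x_t−x̄)(x_{t+3}−x̄) = (72.2500) + (26.2500) + (42.7500) + (-72.2500) + (-54.2500) + (-51.7500) + (55.2500) = 18.2500
Denominator Σ(x_t−x̄)² = 810.5000
r_3 = 18.2500 / 810.5000 = 0.023

0.023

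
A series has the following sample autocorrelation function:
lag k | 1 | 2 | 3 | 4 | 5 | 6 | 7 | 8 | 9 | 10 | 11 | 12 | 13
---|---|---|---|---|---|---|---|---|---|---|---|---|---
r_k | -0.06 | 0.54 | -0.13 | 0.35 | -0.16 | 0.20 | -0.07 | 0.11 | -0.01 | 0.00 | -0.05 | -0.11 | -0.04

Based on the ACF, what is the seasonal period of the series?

The largest autocorrelation is r_2 = 0.54, with weaker echoes at lags 4 (0.35) and 6 (0.20); the remaining lags stay at or below 0.11.
The dominant spike at lag 2 indicates a seasonal period of 2.

2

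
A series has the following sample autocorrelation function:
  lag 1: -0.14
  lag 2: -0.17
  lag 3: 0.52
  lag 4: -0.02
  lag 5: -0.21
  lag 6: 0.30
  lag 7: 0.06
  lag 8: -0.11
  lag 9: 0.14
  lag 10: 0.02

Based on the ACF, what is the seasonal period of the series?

The largest autocorrelation is r_3 = 0.52, with a weaker echo at lag 6 (0.30); the remaining lags stay at or below 0.14.
The dominant spike at lag 3 indicates a seasonal period of 3.

3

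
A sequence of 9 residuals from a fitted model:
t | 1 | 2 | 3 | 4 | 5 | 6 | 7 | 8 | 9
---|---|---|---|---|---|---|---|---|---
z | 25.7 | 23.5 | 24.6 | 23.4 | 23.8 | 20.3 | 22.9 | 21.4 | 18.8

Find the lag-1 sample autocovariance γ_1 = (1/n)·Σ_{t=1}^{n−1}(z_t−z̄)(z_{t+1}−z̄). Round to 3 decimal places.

Mean z̄ = (25.7 + 23.5 + 24.6 + 23.4 + 23.8 + 20.3 + 22.9 + 21.4 + 18.8)/9 = 22.7111
Σ_{t=1}^{8}(z_t−z̄)(z_{t+1}−z̄) = 7.6988
γ_1 = 7.6988 / 9 = 0.855

0.855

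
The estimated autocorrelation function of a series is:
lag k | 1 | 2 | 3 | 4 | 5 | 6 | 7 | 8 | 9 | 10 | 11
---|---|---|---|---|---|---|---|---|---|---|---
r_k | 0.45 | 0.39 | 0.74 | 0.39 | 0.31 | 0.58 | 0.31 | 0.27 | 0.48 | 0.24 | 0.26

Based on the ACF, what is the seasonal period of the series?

3

The largest autocorrelation is r_3 = 0.74, with weaker echoes at lags 6 (0.58) and 9 (0.48); the remaining lags stay at or below 0.45. The elevated value at lag 1 (0.45), dropping to 0.39 at lag 2, reflects decaying short-term dependence rather than seasonality.
The dominant spike at lag 3 indicates a seasonal period of 3.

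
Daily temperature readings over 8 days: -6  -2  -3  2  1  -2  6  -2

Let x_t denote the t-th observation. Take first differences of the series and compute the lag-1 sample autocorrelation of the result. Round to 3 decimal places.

-0.585

First differences Δx: 4, -1, 5, -1, -3, 8, -8
Mean of differences = 0.5714
Numerator Σ(Δx_t−Δx̄)(Δx_{t+1}−Δx̄) = -103.8980
Denominator Σ(Δx_t−Δx̄)² = 177.7143
r_1(Δx) = -103.8980 / 177.7143 = -0.585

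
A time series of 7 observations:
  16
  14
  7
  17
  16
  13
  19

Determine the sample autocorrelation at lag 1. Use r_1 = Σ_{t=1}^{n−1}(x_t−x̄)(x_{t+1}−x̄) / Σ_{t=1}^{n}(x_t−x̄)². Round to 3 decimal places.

Mean x̄ = (16 + 14 + 7 + 17 + 16 + 13 + 19)/7 = 14.5714
Numerator Σ_{t=1}^{6}(x_t−x̄)(x_{t+1}−x̄) = -20.6122
Denominator Σ(x_t−x̄)² = 89.7143
r_1 = -20.6122 / 89.7143 = -0.230

-0.230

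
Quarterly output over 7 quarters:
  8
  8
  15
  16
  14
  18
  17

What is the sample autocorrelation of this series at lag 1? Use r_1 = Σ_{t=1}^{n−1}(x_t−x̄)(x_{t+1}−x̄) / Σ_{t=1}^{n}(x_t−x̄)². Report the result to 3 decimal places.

0.436

Mean x̄ = (8 + 8 + 15 + 16 + 14 + 18 + 17)/7 = 13.7143
Σ(x_t−x̄)(x_{t+1}−x̄) = (32.6531) + (-7.3469) + (2.9388) + (0.6531) + (1.2245) + (14.0816) = 44.2041
Denominator Σ(x_t−x̄)² = 101.4286
r_1 = 44.2041 / 101.4286 = 0.436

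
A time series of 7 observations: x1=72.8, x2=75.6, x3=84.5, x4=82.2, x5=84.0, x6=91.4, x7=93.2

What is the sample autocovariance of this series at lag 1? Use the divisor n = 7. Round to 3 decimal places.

22.181

Mean x̄ = (72.8 + 75.6 + 84.5 + 82.2 + 84.0 + 91.4 + 93.2)/7 = 83.3857
Deviations: -10.5857, -7.7857, 1.1143, -1.1857, 0.6143, 8.0143, 9.8143
Σ_{t=1}^{6}(x_t−x̄)(x_{t+1}−x̄) = 155.2698
γ_1 = 155.2698 / 7 = 22.181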